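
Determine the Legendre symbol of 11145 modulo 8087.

-1

Reduce the numerator: 11145 ≡ 3058 (mod 8087), so (11145/8087) = (3058/8087).
Factor out 2: 3058 = 2·1529. Since 8087 ≡ 7 (mod 8), (2/8087) = +1. Now have (1529/8087).
1529 ≡ 1 (mod 4), so quadratic reciprocity gives (1529/8087) = (8087/1529). Reduce: 8087 ≡ 442 (mod 1529). Now have (442/1529).
Factor out 2: 442 = 2·221. Since 1529 ≡ 1 (mod 8), (2/1529) = +1. Now have (221/1529).
221 ≡ 1 (mod 4), so quadratic reciprocity gives (221/1529) = (1529/221). Reduce: 1529 ≡ 203 (mod 221). Now have (203/221).
221 ≡ 1 (mod 4), so quadratic reciprocity gives (203/221) = (221/203). Reduce: 221 ≡ 18 (mod 203). Now have (18/203).
Factor out 2: 18 = 2·9. Since 203 ≡ 3 (mod 8), (2/203) = -1. Now have -(9/203).
9 ≡ 1 (mod 4), so quadratic reciprocity gives (9/203) = (203/9). Reduce: 203 ≡ 5 (mod 9). Now have -(5/9).
5 ≡ 1 (mod 4), so quadratic reciprocity gives (5/9) = (9/5). Reduce: 9 ≡ 4 (mod 5). Now have -(4/5).
Factor out 2: 4 = 2^2. Since 5 ≡ 5 (mod 8), (2/5) = -1, and (2/5)^2 = +1. Now have -(1/5).
(1/5) = 1. Collecting the sign factors: -1.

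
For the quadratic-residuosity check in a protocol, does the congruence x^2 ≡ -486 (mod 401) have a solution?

Pull out -1: (-486/401) = (-1/401)·(486/401). Since 401 ≡ 1 (mod 4), (-1/401) = +1. Now have (486/401).
Reduce the numerator: 486 ≡ 85 (mod 401), so (486/401) = (85/401).
85 ≡ 1 (mod 4), so quadratic reciprocity gives (85/401) = (401/85). Reduce: 401 ≡ 61 (mod 85). Now have (61/85).
61 ≡ 1 (mod 4), so quadratic reciprocity gives (61/85) = (85/61). Reduce: 85 ≡ 24 (mod 61). Now have (24/61).
Factor out 2: 24 = 2^3·3. Since 61 ≡ 5 (mod 8), (2/61) = -1, and (2/61)^3 = -1. Now have -(3/61).
61 ≡ 1 (mod 4), so quadratic reciprocity gives (3/61) = (61/3). Reduce: 61 ≡ 1 (mod 3). Now have -(1/3).
(1/3) = 1. Collecting the sign factors: -1.
The Legendre symbol is -1, so x^2 ≡ -486 (mod 401) has no solution.

no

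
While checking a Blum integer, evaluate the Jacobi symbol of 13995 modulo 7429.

-1

Reduce the numerator: 13995 ≡ 6566 (mod 7429), so (13995/7429) = (6566/7429).
Factor out 2: 6566 = 2·3283. Since 7429 ≡ 5 (mod 8), (2/7429) = -1. Now have -(3283/7429).
7429 ≡ 1 (mod 4), so quadratic reciprocity gives (3283/7429) = (7429/3283). Reduce: 7429 ≡ 863 (mod 3283). Now have -(863/3283).
Both 863 ≡ 3 and 3283 ≡ 3 (mod 4), so reciprocity gives (863/3283) = -(3283/863). Reduce: 3283 ≡ 694 (mod 863). Now have (694/863).
Factor out 2: 694 = 2·347. Since 863 ≡ 7 (mod 8), (2/863) = +1. Now have (347/863).
Both 347 ≡ 3 and 863 ≡ 3 (mod 4), so reciprocity gives (347/863) = -(863/347). Reduce: 863 ≡ 169 (mod 347). Now have -(169/347).
169 ≡ 1 (mod 4), so quadratic reciprocity gives (169/347) = (347/169). Reduce: 347 ≡ 9 (mod 169). Now have -(9/169).
9 ≡ 1 (mod 4), so quadratic reciprocity gives (9/169) = (169/9). Reduce: 169 ≡ 7 (mod 9). Now have -(7/9).
9 ≡ 1 (mod 4), so quadratic reciprocity gives (7/9) = (9/7). Reduce: 9 ≡ 2 (mod 7). Now have -(2/7).
Factor out 2: 2 = 2. Since 7 ≡ 7 (mod 8), (2/7) = +1. Now have -(1/7).
(1/7) = 1. Collecting the sign factors: -1.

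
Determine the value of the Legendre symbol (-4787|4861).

Pull out -1: (-4787|4861) = (-1|4861)·(4787|4861). Since 4861 ≡ 1 (mod 4), (-1|4861) = +1. Now have (4787|4861).
4861 ≡ 1 (mod 4), so quadratic reciprocity gives (4787|4861) = (4861|4787). Reduce: 4861 ≡ 74 (mod 4787). Now have (74|4787).
Factor out 2: 74 = 2·37. Since 4787 ≡ 3 (mod 8), (2|4787) = -1. Now have -(37|4787).
37 ≡ 1 (mod 4), so quadratic reciprocity gives (37|4787) = (4787|37). Reduce: 4787 ≡ 14 (mod 37). Now have -(14|37).
Factor out 2: 14 = 2·7. Since 37 ≡ 5 (mod 8), (2|37) = -1. Now have (7|37).
37 ≡ 1 (mod 4), so quadratic reciprocity gives (7|37) = (37|7). Reduce: 37 ≡ 2 (mod 7). Now have (2|7).
Factor out 2: 2 = 2. Since 7 ≡ 7 (mod 8), (2|7) = +1. Now have (1|7).
(1|7) = 1. Collecting the sign factors: 1.

1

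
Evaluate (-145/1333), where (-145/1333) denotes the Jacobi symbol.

Reduce the numerator: -145 ≡ 1188 (mod 1333), so (-145/1333) = (1188/1333).
Factor out 2: 1188 = 2^2·297. Since 1333 ≡ 5 (mod 8), (2/1333) = -1, and (2/1333)^2 = +1. Now have (297/1333).
297 ≡ 1 (mod 4), so quadratic reciprocity gives (297/1333) = (1333/297). Reduce: 1333 ≡ 145 (mod 297). Now have (145/297).
145 ≡ 1 (mod 4), so quadratic reciprocity gives (145/297) = (297/145). Reduce: 297 ≡ 7 (mod 145). Now have (7/145).
145 ≡ 1 (mod 4), so quadratic reciprocity gives (7/145) = (145/7). Reduce: 145 ≡ 5 (mod 7). Now have (5/7).
5 ≡ 1 (mod 4), so quadratic reciprocity gives (5/7) = (7/5). Reduce: 7 ≡ 2 (mod 5). Now have (2/5).
Factor out 2: 2 = 2. Since 5 ≡ 5 (mod 8), (2/5) = -1. Now have -(1/5).
(1/5) = 1. Collecting the sign factors: -1.

-1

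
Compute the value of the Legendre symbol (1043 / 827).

(1043 / 827)
  = (216 / 827)    [1043 ≡ 216 mod 827]
  = -(27 / 827)    [827 ≡ 3 mod 8 ⇒ (2 / 827)^3 = -1]
  = (827 / 27)    [QR: both ≡ 3 mod 4, sign flips]
  = (17 / 27)    [827 ≡ 17 mod 27]
  = (27 / 17)    [QR: 17 ≡ 1 mod 4, sign kept]
  = (10 / 17)    [27 ≡ 10 mod 17]
  = (5 / 17)    [17 ≡ 1 mod 8 ⇒ (2 / 17) = +1]
  = (17 / 5)    [QR: 5 ≡ 1 mod 4, sign kept]
  = (2 / 5)    [17 ≡ 2 mod 5]
  = -(1 / 5)    [5 ≡ 5 mod 8 ⇒ (2 / 5) = -1]
  = -1    [(1 / 5) = 1]

-1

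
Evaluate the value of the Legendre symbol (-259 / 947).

(-259 / 947)
  = (688 / 947)    [-259 ≡ 688 mod 947]
  = (43 / 947)    [947 ≡ 3 mod 8 ⇒ (2 / 947)^4 = +1]
  = -(947 / 43)    [QR: both ≡ 3 mod 4, sign flips]
  = -(1 / 43)    [947 ≡ 1 mod 43]
  = -1    [(1 / 43) = 1]

-1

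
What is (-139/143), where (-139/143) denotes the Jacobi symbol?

1

Reduce the numerator: -139 ≡ 4 (mod 143), so (-139/143) = (4/143).
Factor out 2: 4 = 2^2. Since 143 ≡ 7 (mod 8), (2/143) = +1, and (2/143)^2 = +1. Now have (1/143).
(1/143) = 1. Collecting the sign factors: 1.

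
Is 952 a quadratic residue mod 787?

Reduce the numerator: 952 ≡ 165 (mod 787), so (952|787) = (165|787).
165 ≡ 1 (mod 4), so quadratic reciprocity gives (165|787) = (787|165). Reduce: 787 ≡ 127 (mod 165). Now have (127|165).
165 ≡ 1 (mod 4), so quadratic reciprocity gives (127|165) = (165|127). Reduce: 165 ≡ 38 (mod 127). Now have (38|127).
Factor out 2: 38 = 2·19. Since 127 ≡ 7 (mod 8), (2|127) = +1. Now have (19|127).
Both 19 ≡ 3 and 127 ≡ 3 (mod 4), so reciprocity gives (19|127) = -(127|19). Reduce: 127 ≡ 13 (mod 19). Now have -(13|19).
13 ≡ 1 (mod 4), so quadratic reciprocity gives (13|19) = (19|13). Reduce: 19 ≡ 6 (mod 13). Now have -(6|13).
Factor out 2: 6 = 2·3. Since 13 ≡ 5 (mod 8), (2|13) = -1. Now have (3|13).
13 ≡ 1 (mod 4), so quadratic reciprocity gives (3|13) = (13|3). Reduce: 13 ≡ 1 (mod 3). Now have (1|3).
(1|3) = 1. Collecting the sign factors: 1.
The Legendre symbol is 1, so x^2 ≡ 952 (mod 787) has solution.

yes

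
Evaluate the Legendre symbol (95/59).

Reduce the numerator: 95 ≡ 36 (mod 59), so (95/59) = (36/59).
Factor out 2: 36 = 2^2·9. Since 59 ≡ 3 (mod 8), (2/59) = -1, and (2/59)^2 = +1. Now have (9/59).
9 ≡ 1 (mod 4), so quadratic reciprocity gives (9/59) = (59/9). Reduce: 59 ≡ 5 (mod 9). Now have (5/9).
5 ≡ 1 (mod 4), so quadratic reciprocity gives (5/9) = (9/5). Reduce: 9 ≡ 4 (mod 5). Now have (4/5).
Factor out 2: 4 = 2^2. Since 5 ≡ 5 (mod 8), (2/5) = -1, and (2/5)^2 = +1. Now have (1/5).
(1/5) = 1. Collecting the sign factors: 1.

1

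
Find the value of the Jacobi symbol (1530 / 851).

-1

Reduce the numerator: 1530 ≡ 679 (mod 851), so (1530 / 851) = (679 / 851).
Both 679 ≡ 3 and 851 ≡ 3 (mod 4), so reciprocity gives (679 / 851) = -(851 / 679). Reduce: 851 ≡ 172 (mod 679). Now have -(172 / 679).
Factor out 2: 172 = 2^2·43. Since 679 ≡ 7 (mod 8), (2 / 679) = +1, and (2 / 679)^2 = +1. Now have -(43 / 679).
Both 43 ≡ 3 and 679 ≡ 3 (mod 4), so reciprocity gives (43 / 679) = -(679 / 43). Reduce: 679 ≡ 34 (mod 43). Now have (34 / 43).
Factor out 2: 34 = 2·17. Since 43 ≡ 3 (mod 8), (2 / 43) = -1. Now have -(17 / 43).
17 ≡ 1 (mod 4), so quadratic reciprocity gives (17 / 43) = (43 / 17). Reduce: 43 ≡ 9 (mod 17). Now have -(9 / 17).
9 ≡ 1 (mod 4), so quadratic reciprocity gives (9 / 17) = (17 / 9). Reduce: 17 ≡ 8 (mod 9). Now have -(8 / 9).
Factor out 2: 8 = 2^3. Since 9 ≡ 1 (mod 8), (2 / 9) = +1, and (2 / 9)^3 = +1. Now have -(1 / 9).
(1 / 9) = 1. Collecting the sign factors: -1.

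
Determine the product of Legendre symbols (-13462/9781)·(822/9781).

-1

By multiplicativity, (-13462·822/9781) = (-13462/9781)·(822/9781).
First factor (-13462/9781):
Reduce the numerator: -13462 ≡ 6100 (mod 9781), so (-13462/9781) = (6100/9781).
Factor out 2: 6100 = 2^2·1525. Since 9781 ≡ 5 (mod 8), (2/9781) = -1, and (2/9781)^2 = +1. Now have (1525/9781).
1525 ≡ 1 (mod 4), so quadratic reciprocity gives (1525/9781) = (9781/1525). Reduce: 9781 ≡ 631 (mod 1525). Now have (631/1525).
1525 ≡ 1 (mod 4), so quadratic reciprocity gives (631/1525) = (1525/631). Reduce: 1525 ≡ 263 (mod 631). Now have (263/631).
Both 263 ≡ 3 and 631 ≡ 3 (mod 4), so reciprocity gives (263/631) = -(631/263). Reduce: 631 ≡ 105 (mod 263). Now have -(105/263).
105 ≡ 1 (mod 4), so quadratic reciprocity gives (105/263) = (263/105). Reduce: 263 ≡ 53 (mod 105). Now have -(53/105).
53 ≡ 1 (mod 4), so quadratic reciprocity gives (53/105) = (105/53). Reduce: 105 ≡ 52 (mod 53). Now have -(52/53).
Factor out 2: 52 = 2^2·13. Since 53 ≡ 5 (mod 8), (2/53) = -1, and (2/53)^2 = +1. Now have -(13/53).
13 ≡ 1 (mod 4), so quadratic reciprocity gives (13/53) = (53/13). Reduce: 53 ≡ 1 (mod 13). Now have -(1/13).
(1/13) = 1. Collecting the sign factors: -1.
Second factor (822/9781):
Factor out 2: 822 = 2·411. Since 9781 ≡ 5 (mod 8), (2/9781) = -1. Now have -(411/9781).
9781 ≡ 1 (mod 4), so quadratic reciprocity gives (411/9781) = (9781/411). Reduce: 9781 ≡ 328 (mod 411). Now have -(328/411).
Factor out 2: 328 = 2^3·41. Since 411 ≡ 3 (mod 8), (2/411) = -1, and (2/411)^3 = -1. Now have (41/411).
41 ≡ 1 (mod 4), so quadratic reciprocity gives (41/411) = (411/41). Reduce: 411 ≡ 1 (mod 41). Now have (1/41).
(1/41) = 1. Collecting the sign factors: 1.
Product: (-1)·(1) = -1.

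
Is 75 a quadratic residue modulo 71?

yes

(75/71)
  = (4/71)    [75 ≡ 4 mod 71]
  = (1/71)    [71 ≡ 7 mod 8 ⇒ (2/71)^2 = +1]
  = 1    [(1/71) = 1]
(75/71) = 1, and 71 is prime, so 75 is a quadratic residue mod 71.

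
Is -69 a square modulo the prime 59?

Reduce the numerator: -69 ≡ 49 (mod 59), so (-69|59) = (49|59).
49 ≡ 1 (mod 4), so quadratic reciprocity gives (49|59) = (59|49). Reduce: 59 ≡ 10 (mod 49). Now have (10|49).
Factor out 2: 10 = 2·5. Since 49 ≡ 1 (mod 8), (2|49) = +1. Now have (5|49).
5 ≡ 1 (mod 4), so quadratic reciprocity gives (5|49) = (49|5). Reduce: 49 ≡ 4 (mod 5). Now have (4|5).
Factor out 2: 4 = 2^2. Since 5 ≡ 5 (mod 8), (2|5) = -1, and (2|5)^2 = +1. Now have (1|5).
(1|5) = 1. Collecting the sign factors: 1.
(-69|59) = 1, and 59 is prime, so -69 is a quadratic residue mod 59.

yes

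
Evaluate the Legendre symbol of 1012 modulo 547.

-1

Reduce the numerator: 1012 ≡ 465 (mod 547), so (1012/547) = (465/547).
465 ≡ 1 (mod 4), so quadratic reciprocity gives (465/547) = (547/465). Reduce: 547 ≡ 82 (mod 465). Now have (82/465).
Factor out 2: 82 = 2·41. Since 465 ≡ 1 (mod 8), (2/465) = +1. Now have (41/465).
41 ≡ 1 (mod 4), so quadratic reciprocity gives (41/465) = (465/41). Reduce: 465 ≡ 14 (mod 41). Now have (14/41).
Factor out 2: 14 = 2·7. Since 41 ≡ 1 (mod 8), (2/41) = +1. Now have (7/41).
41 ≡ 1 (mod 4), so quadratic reciprocity gives (7/41) = (41/7). Reduce: 41 ≡ 6 (mod 7). Now have (6/7).
Factor out 2: 6 = 2·3. Since 7 ≡ 7 (mod 8), (2/7) = +1. Now have (3/7).
Both 3 ≡ 3 and 7 ≡ 3 (mod 4), so reciprocity gives (3/7) = -(7/3). Reduce: 7 ≡ 1 (mod 3). Now have -(1/3).
(1/3) = 1. Collecting the sign factors: -1.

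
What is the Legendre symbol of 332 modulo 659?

-1

(332/659)
  = (83/659)    [659 ≡ 3 mod 8 ⇒ (2/659)^2 = +1]
  = -(659/83)    [QR: both ≡ 3 mod 4, sign flips]
  = -(78/83)    [659 ≡ 78 mod 83]
  = (39/83)    [83 ≡ 3 mod 8 ⇒ (2/83) = -1]
  = -(83/39)    [QR: both ≡ 3 mod 4, sign flips]
  = -(5/39)    [83 ≡ 5 mod 39]
  = -(39/5)    [QR: 5 ≡ 1 mod 4, sign kept]
  = -(4/5)    [39 ≡ 4 mod 5]
  = -(1/5)    [5 ≡ 5 mod 8 ⇒ (2/5)^2 = +1]
  = -1    [(1/5) = 1]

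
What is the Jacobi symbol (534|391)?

(534|391)
  = (143|391)    [534 ≡ 143 mod 391]
  = -(391|143)    [QR: both ≡ 3 mod 4, sign flips]
  = -(105|143)    [391 ≡ 105 mod 143]
  = -(143|105)    [QR: 105 ≡ 1 mod 4, sign kept]
  = -(38|105)    [143 ≡ 38 mod 105]
  = -(19|105)    [105 ≡ 1 mod 8 ⇒ (2|105) = +1]
  = -(105|19)    [QR: 105 ≡ 1 mod 4, sign kept]
  = -(10|19)    [105 ≡ 10 mod 19]
  = (5|19)    [19 ≡ 3 mod 8 ⇒ (2|19) = -1]
  = (19|5)    [QR: 5 ≡ 1 mod 4, sign kept]
  = (4|5)    [19 ≡ 4 mod 5]
  = (1|5)    [5 ≡ 5 mod 8 ⇒ (2|5)^2 = +1]
  = 1    [(1|5) = 1]

1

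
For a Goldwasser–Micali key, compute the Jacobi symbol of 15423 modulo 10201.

Reduce the numerator: 15423 ≡ 5222 (mod 10201), so (15423 / 10201) = (5222 / 10201).
Factor out 2: 5222 = 2·2611. Since 10201 ≡ 1 (mod 8), (2 / 10201) = +1. Now have (2611 / 10201).
10201 ≡ 1 (mod 4), so quadratic reciprocity gives (2611 / 10201) = (10201 / 2611). Reduce: 10201 ≡ 2368 (mod 2611). Now have (2368 / 2611).
Factor out 2: 2368 = 2^6·37. Since 2611 ≡ 3 (mod 8), (2 / 2611) = -1, and (2 / 2611)^6 = +1. Now have (37 / 2611).
37 ≡ 1 (mod 4), so quadratic reciprocity gives (37 / 2611) = (2611 / 37). Reduce: 2611 ≡ 21 (mod 37). Now have (21 / 37).
21 ≡ 1 (mod 4), so quadratic reciprocity gives (21 / 37) = (37 / 21). Reduce: 37 ≡ 16 (mod 21). Now have (16 / 21).
Factor out 2: 16 = 2^4. Since 21 ≡ 5 (mod 8), (2 / 21) = -1, and (2 / 21)^4 = +1. Now have (1 / 21).
(1 / 21) = 1. Collecting the sign factors: 1.

1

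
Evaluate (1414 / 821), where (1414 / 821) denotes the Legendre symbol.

Reduce the numerator: 1414 ≡ 593 (mod 821), so (1414 / 821) = (593 / 821).
593 ≡ 1 (mod 4), so quadratic reciprocity gives (593 / 821) = (821 / 593). Reduce: 821 ≡ 228 (mod 593). Now have (228 / 593).
Factor out 2: 228 = 2^2·57. Since 593 ≡ 1 (mod 8), (2 / 593) = +1, and (2 / 593)^2 = +1. Now have (57 / 593).
57 ≡ 1 (mod 4), so quadratic reciprocity gives (57 / 593) = (593 / 57). Reduce: 593 ≡ 23 (mod 57). Now have (23 / 57).
57 ≡ 1 (mod 4), so quadratic reciprocity gives (23 / 57) = (57 / 23). Reduce: 57 ≡ 11 (mod 23). Now have (11 / 23).
Both 11 ≡ 3 and 23 ≡ 3 (mod 4), so reciprocity gives (11 / 23) = -(23 / 11). Reduce: 23 ≡ 1 (mod 11). Now have -(1 / 11).
(1 / 11) = 1. Collecting the sign factors: -1.

-1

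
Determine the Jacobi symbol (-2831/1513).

(-2831/1513)
  = (2831/1513)    [1513 ≡ 1 mod 4 ⇒ (-1/1513) = +1]
  = (1318/1513)    [2831 ≡ 1318 mod 1513]
  = (659/1513)    [1513 ≡ 1 mod 8 ⇒ (2/1513) = +1]
  = (1513/659)    [QR: 1513 ≡ 1 mod 4, sign kept]
  = (195/659)    [1513 ≡ 195 mod 659]
  = -(659/195)    [QR: both ≡ 3 mod 4, sign flips]
  = -(74/195)    [659 ≡ 74 mod 195]
  = (37/195)    [195 ≡ 3 mod 8 ⇒ (2/195) = -1]
  = (195/37)    [QR: 37 ≡ 1 mod 4, sign kept]
  = (10/37)    [195 ≡ 10 mod 37]
  = -(5/37)    [37 ≡ 5 mod 8 ⇒ (2/37) = -1]
  = -(37/5)    [QR: 5 ≡ 1 mod 4, sign kept]
  = -(2/5)    [37 ≡ 2 mod 5]
  = (1/5)    [5 ≡ 5 mod 8 ⇒ (2/5) = -1]
  = 1    [(1/5) = 1]

1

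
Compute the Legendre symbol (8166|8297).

(8166|8297)
  = (4083|8297)    [8297 ≡ 1 mod 8 ⇒ (2|8297) = +1]
  = (8297|4083)    [QR: 8297 ≡ 1 mod 4, sign kept]
  = (131|4083)    [8297 ≡ 131 mod 4083]
  = -(4083|131)    [QR: both ≡ 3 mod 4, sign flips]
  = -(22|131)    [4083 ≡ 22 mod 131]
  = (11|131)    [131 ≡ 3 mod 8 ⇒ (2|131) = -1]
  = -(131|11)    [QR: both ≡ 3 mod 4, sign flips]
  = -(10|11)    [131 ≡ 10 mod 11]
  = (5|11)    [11 ≡ 3 mod 8 ⇒ (2|11) = -1]
  = (11|5)    [QR: 5 ≡ 1 mod 4, sign kept]
  = (1|5)    [11 ≡ 1 mod 5]
  = 1    [(1|5) = 1]

1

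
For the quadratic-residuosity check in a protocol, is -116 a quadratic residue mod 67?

Pull out -1: (-116/67) = (-1/67)·(116/67). Since 67 ≡ 3 (mod 4), (-1/67) = -1. Now have -(116/67).
Reduce the numerator: 116 ≡ 49 (mod 67), so (116/67) = (49/67).
49 ≡ 1 (mod 4), so quadratic reciprocity gives (49/67) = (67/49). Reduce: 67 ≡ 18 (mod 49). Now have -(18/49).
Factor out 2: 18 = 2·9. Since 49 ≡ 1 (mod 8), (2/49) = +1. Now have -(9/49).
9 ≡ 1 (mod 4), so quadratic reciprocity gives (9/49) = (49/9). Reduce: 49 ≡ 4 (mod 9). Now have -(4/9).
Factor out 2: 4 = 2^2. Since 9 ≡ 1 (mod 8), (2/9) = +1, and (2/9)^2 = +1. Now have -(1/9).
(1/9) = 1. Collecting the sign factors: -1.
The Legendre symbol is -1, so x^2 ≡ -116 (mod 67) has no solution.

no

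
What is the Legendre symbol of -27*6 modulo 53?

By multiplicativity, (-27·6/53) = (-27/53)·(6/53).
First factor (-27/53):
(-27/53)
  = (27/53)    [53 ≡ 1 mod 4 ⇒ (-1/53) = +1]
  = (53/27)    [QR: 53 ≡ 1 mod 4, sign kept]
  = (26/27)    [53 ≡ 26 mod 27]
  = -(13/27)    [27 ≡ 3 mod 8 ⇒ (2/27) = -1]
  = -(27/13)    [QR: 13 ≡ 1 mod 4, sign kept]
  = -(1/13)    [27 ≡ 1 mod 13]
  = -1    [(1/13) = 1]
Second factor (6/53):
(6/53)
  = -(3/53)    [53 ≡ 5 mod 8 ⇒ (2/53) = -1]
  = -(53/3)    [QR: 53 ≡ 1 mod 4, sign kept]
  = -(2/3)    [53 ≡ 2 mod 3]
  = (1/3)    [3 ≡ 3 mod 8 ⇒ (2/3) = -1]
  = 1    [(1/3) = 1]
Product: (-1)·(1) = -1.

-1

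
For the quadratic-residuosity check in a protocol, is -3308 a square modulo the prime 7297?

Reduce the numerator: -3308 ≡ 3989 (mod 7297), so (-3308|7297) = (3989|7297).
3989 ≡ 1 (mod 4), so quadratic reciprocity gives (3989|7297) = (7297|3989). Reduce: 7297 ≡ 3308 (mod 3989). Now have (3308|3989).
Factor out 2: 3308 = 2^2·827. Since 3989 ≡ 5 (mod 8), (2|3989) = -1, and (2|3989)^2 = +1. Now have (827|3989).
3989 ≡ 1 (mod 4), so quadratic reciprocity gives (827|3989) = (3989|827). Reduce: 3989 ≡ 681 (mod 827). Now have (681|827).
681 ≡ 1 (mod 4), so quadratic reciprocity gives (681|827) = (827|681). Reduce: 827 ≡ 146 (mod 681). Now have (146|681).
Factor out 2: 146 = 2·73. Since 681 ≡ 1 (mod 8), (2|681) = +1. Now have (73|681).
73 ≡ 1 (mod 4), so quadratic reciprocity gives (73|681) = (681|73). Reduce: 681 ≡ 24 (mod 73). Now have (24|73).
Factor out 2: 24 = 2^3·3. Since 73 ≡ 1 (mod 8), (2|73) = +1, and (2|73)^3 = +1. Now have (3|73).
73 ≡ 1 (mod 4), so quadratic reciprocity gives (3|73) = (73|3). Reduce: 73 ≡ 1 (mod 3). Now have (1|3).
(1|3) = 1. Collecting the sign factors: 1.
The Legendre symbol is 1, so x^2 ≡ -3308 (mod 7297) has solution.

yes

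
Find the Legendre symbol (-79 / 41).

(-79 / 41)
  = (3 / 41)    [-79 ≡ 3 mod 41]
  = (41 / 3)    [QR: 41 ≡ 1 mod 4, sign kept]
  = (2 / 3)    [41 ≡ 2 mod 3]
  = -(1 / 3)    [3 ≡ 3 mod 8 ⇒ (2 / 3) = -1]
  = -1    [(1 / 3) = 1]

-1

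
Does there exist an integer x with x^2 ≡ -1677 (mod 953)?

yes

Reduce the numerator: -1677 ≡ 229 (mod 953), so (-1677/953) = (229/953).
229 ≡ 1 (mod 4), so quadratic reciprocity gives (229/953) = (953/229). Reduce: 953 ≡ 37 (mod 229). Now have (37/229).
37 ≡ 1 (mod 4), so quadratic reciprocity gives (37/229) = (229/37). Reduce: 229 ≡ 7 (mod 37). Now have (7/37).
37 ≡ 1 (mod 4), so quadratic reciprocity gives (7/37) = (37/7). Reduce: 37 ≡ 2 (mod 7). Now have (2/7).
Factor out 2: 2 = 2. Since 7 ≡ 7 (mod 8), (2/7) = +1. Now have (1/7).
(1/7) = 1. Collecting the sign factors: 1.
The Legendre symbol is 1, so x^2 ≡ -1677 (mod 953) has solution.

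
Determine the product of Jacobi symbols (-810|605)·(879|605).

By multiplicativity, (-810·879|605) = (-810|605)·(879|605).
First factor (-810|605):
(-810|605)
  = (400|605)    [-810 ≡ 400 mod 605]
  = (25|605)    [605 ≡ 5 mod 8 ⇒ (2|605)^4 = +1]
  = (605|25)    [QR: 25 ≡ 1 mod 4, sign kept]
  = (5|25)    [605 ≡ 5 mod 25]
  = (25|5)    [QR: 5 ≡ 1 mod 4, sign kept]
  = (0|5)    [25 ≡ 0 mod 5]
  = 0    [numerator 0, gcd > 1]
Second factor (879|605):
(879|605)
  = (274|605)    [879 ≡ 274 mod 605]
  = -(137|605)    [605 ≡ 5 mod 8 ⇒ (2|605) = -1]
  = -(605|137)    [QR: 137 ≡ 1 mod 4, sign kept]
  = -(57|137)    [605 ≡ 57 mod 137]
  = -(137|57)    [QR: 57 ≡ 1 mod 4, sign kept]
  = -(23|57)    [137 ≡ 23 mod 57]
  = -(57|23)    [QR: 57 ≡ 1 mod 4, sign kept]
  = -(11|23)    [57 ≡ 11 mod 23]
  = (23|11)    [QR: both ≡ 3 mod 4, sign flips]
  = (1|11)    [23 ≡ 1 mod 11]
  = 1    [(1|11) = 1]
Product: (0)·(1) = 0.

0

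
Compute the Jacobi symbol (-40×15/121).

By multiplicativity, (-40·15/121) = (-40/121)·(15/121).
First factor (-40/121):
(-40/121)
  = (81/121)    [-40 ≡ 81 mod 121]
  = (121/81)    [QR: 81 ≡ 1 mod 4, sign kept]
  = (40/81)    [121 ≡ 40 mod 81]
  = (5/81)    [81 ≡ 1 mod 8 ⇒ (2/81)^3 = +1]
  = (81/5)    [QR: 5 ≡ 1 mod 4, sign kept]
  = (1/5)    [81 ≡ 1 mod 5]
  = 1    [(1/5) = 1]
Second factor (15/121):
(15/121)
  = (121/15)    [QR: 121 ≡ 1 mod 4, sign kept]
  = (1/15)    [121 ≡ 1 mod 15]
  = 1    [(1/15) = 1]
Product: (1)·(1) = 1.

1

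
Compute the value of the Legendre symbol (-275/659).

Pull out -1: (-275/659) = (-1/659)·(275/659). Since 659 ≡ 3 (mod 4), (-1/659) = -1. Now have -(275/659).
Both 275 ≡ 3 and 659 ≡ 3 (mod 4), so reciprocity gives (275/659) = -(659/275). Reduce: 659 ≡ 109 (mod 275). Now have (109/275).
109 ≡ 1 (mod 4), so quadratic reciprocity gives (109/275) = (275/109). Reduce: 275 ≡ 57 (mod 109). Now have (57/109).
57 ≡ 1 (mod 4), so quadratic reciprocity gives (57/109) = (109/57). Reduce: 109 ≡ 52 (mod 57). Now have (52/57).
Factor out 2: 52 = 2^2·13. Since 57 ≡ 1 (mod 8), (2/57) = +1, and (2/57)^2 = +1. Now have (13/57).
13 ≡ 1 (mod 4), so quadratic reciprocity gives (13/57) = (57/13). Reduce: 57 ≡ 5 (mod 13). Now have (5/13).
5 ≡ 1 (mod 4), so quadratic reciprocity gives (5/13) = (13/5). Reduce: 13 ≡ 3 (mod 5). Now have (3/5).
5 ≡ 1 (mod 4), so quadratic reciprocity gives (3/5) = (5/3). Reduce: 5 ≡ 2 (mod 3). Now have (2/3).
Factor out 2: 2 = 2. Since 3 ≡ 3 (mod 8), (2/3) = -1. Now have -(1/3).
(1/3) = 1. Collecting the sign factors: -1.

-1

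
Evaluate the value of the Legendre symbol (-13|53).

1

Reduce the numerator: -13 ≡ 40 (mod 53), so (-13|53) = (40|53).
Factor out 2: 40 = 2^3·5. Since 53 ≡ 5 (mod 8), (2|53) = -1, and (2|53)^3 = -1. Now have -(5|53).
5 ≡ 1 (mod 4), so quadratic reciprocity gives (5|53) = (53|5). Reduce: 53 ≡ 3 (mod 5). Now have -(3|5).
5 ≡ 1 (mod 4), so quadratic reciprocity gives (3|5) = (5|3). Reduce: 5 ≡ 2 (mod 3). Now have -(2|3).
Factor out 2: 2 = 2. Since 3 ≡ 3 (mod 8), (2|3) = -1. Now have (1|3).
(1|3) = 1. Collecting the sign factors: 1.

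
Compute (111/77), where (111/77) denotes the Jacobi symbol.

(111/77)
  = (34/77)    [111 ≡ 34 mod 77]
  = -(17/77)    [77 ≡ 5 mod 8 ⇒ (2/77) = -1]
  = -(77/17)    [QR: 17 ≡ 1 mod 4, sign kept]
  = -(9/17)    [77 ≡ 9 mod 17]
  = -(17/9)    [QR: 9 ≡ 1 mod 4, sign kept]
  = -(8/9)    [17 ≡ 8 mod 9]
  = -(1/9)    [9 ≡ 1 mod 8 ⇒ (2/9)^3 = +1]
  = -1    [(1/9) = 1]

-1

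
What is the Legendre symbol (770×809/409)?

1

By multiplicativity, (770·809/409) = (770/409)·(809/409).
First factor (770/409):
(770/409)
  = (361/409)    [770 ≡ 361 mod 409]
  = (409/361)    [QR: 361 ≡ 1 mod 4, sign kept]
  = (48/361)    [409 ≡ 48 mod 361]
  = (3/361)    [361 ≡ 1 mod 8 ⇒ (2/361)^4 = +1]
  = (361/3)    [QR: 361 ≡ 1 mod 4, sign kept]
  = (1/3)    [361 ≡ 1 mod 3]
  = 1    [(1/3) = 1]
Second factor (809/409):
(809/409)
  = (400/409)    [809 ≡ 400 mod 409]
  = (25/409)    [409 ≡ 1 mod 8 ⇒ (2/409)^4 = +1]
  = (409/25)    [QR: 25 ≡ 1 mod 4, sign kept]
  = (9/25)    [409 ≡ 9 mod 25]
  = (25/9)    [QR: 9 ≡ 1 mod 4, sign kept]
  = (7/9)    [25 ≡ 7 mod 9]
  = (9/7)    [QR: 9 ≡ 1 mod 4, sign kept]
  = (2/7)    [9 ≡ 2 mod 7]
  = (1/7)    [7 ≡ 7 mod 8 ⇒ (2/7) = +1]
  = 1    [(1/7) = 1]
Product: (1)·(1) = 1.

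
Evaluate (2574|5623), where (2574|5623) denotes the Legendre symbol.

(2574|5623)
  = (1287|5623)    [5623 ≡ 7 mod 8 ⇒ (2|5623) = +1]
  = -(5623|1287)    [QR: both ≡ 3 mod 4, sign flips]
  = -(475|1287)    [5623 ≡ 475 mod 1287]
  = (1287|475)    [QR: both ≡ 3 mod 4, sign flips]
  = (337|475)    [1287 ≡ 337 mod 475]
  = (475|337)    [QR: 337 ≡ 1 mod 4, sign kept]
  = (138|337)    [475 ≡ 138 mod 337]
  = (69|337)    [337 ≡ 1 mod 8 ⇒ (2|337) = +1]
  = (337|69)    [QR: 69 ≡ 1 mod 4, sign kept]
  = (61|69)    [337 ≡ 61 mod 69]
  = (69|61)    [QR: 61 ≡ 1 mod 4, sign kept]
  = (8|61)    [69 ≡ 8 mod 61]
  = -(1|61)    [61 ≡ 5 mod 8 ⇒ (2|61)^3 = -1]
  = -1    [(1|61) = 1]

-1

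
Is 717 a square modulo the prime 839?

no

717 ≡ 1 (mod 4), so quadratic reciprocity gives (717/839) = (839/717). Reduce: 839 ≡ 122 (mod 717). Now have (122/717).
Factor out 2: 122 = 2·61. Since 717 ≡ 5 (mod 8), (2/717) = -1. Now have -(61/717).
61 ≡ 1 (mod 4), so quadratic reciprocity gives (61/717) = (717/61). Reduce: 717 ≡ 46 (mod 61). Now have -(46/61).
Factor out 2: 46 = 2·23. Since 61 ≡ 5 (mod 8), (2/61) = -1. Now have (23/61).
61 ≡ 1 (mod 4), so quadratic reciprocity gives (23/61) = (61/23). Reduce: 61 ≡ 15 (mod 23). Now have (15/23).
Both 15 ≡ 3 and 23 ≡ 3 (mod 4), so reciprocity gives (15/23) = -(23/15). Reduce: 23 ≡ 8 (mod 15). Now have -(8/15).
Factor out 2: 8 = 2^3. Since 15 ≡ 7 (mod 8), (2/15) = +1, and (2/15)^3 = +1. Now have -(1/15).
(1/15) = 1. Collecting the sign factors: -1.
(717/839) = -1, and 839 is prime, so 717 is not a quadratic residue mod 839.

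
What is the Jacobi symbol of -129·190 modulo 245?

0

By multiplicativity, (-129·190 / 245) = (-129 / 245)·(190 / 245).
First factor (-129 / 245):
Reduce the numerator: -129 ≡ 116 (mod 245), so (-129 / 245) = (116 / 245).
Factor out 2: 116 = 2^2·29. Since 245 ≡ 5 (mod 8), (2 / 245) = -1, and (2 / 245)^2 = +1. Now have (29 / 245).
29 ≡ 1 (mod 4), so quadratic reciprocity gives (29 / 245) = (245 / 29). Reduce: 245 ≡ 13 (mod 29). Now have (13 / 29).
13 ≡ 1 (mod 4), so quadratic reciprocity gives (13 / 29) = (29 / 13). Reduce: 29 ≡ 3 (mod 13). Now have (3 / 13).
13 ≡ 1 (mod 4), so quadratic reciprocity gives (3 / 13) = (13 / 3). Reduce: 13 ≡ 1 (mod 3). Now have (1 / 3).
(1 / 3) = 1. Collecting the sign factors: 1.
Second factor (190 / 245):
Factor out 2: 190 = 2·95. Since 245 ≡ 5 (mod 8), (2 / 245) = -1. Now have -(95 / 245).
245 ≡ 1 (mod 4), so quadratic reciprocity gives (95 / 245) = (245 / 95). Reduce: 245 ≡ 55 (mod 95). Now have -(55 / 95).
Both 55 ≡ 3 and 95 ≡ 3 (mod 4), so reciprocity gives (55 / 95) = -(95 / 55). Reduce: 95 ≡ 40 (mod 55). Now have (40 / 55).
Factor out 2: 40 = 2^3·5. Since 55 ≡ 7 (mod 8), (2 / 55) = +1, and (2 / 55)^3 = +1. Now have (5 / 55).
5 ≡ 1 (mod 4), so quadratic reciprocity gives (5 / 55) = (55 / 5). Reduce: 55 ≡ 0 (mod 5). Now have (0 / 5).
The numerator is now 0 with denominator 5 > 1: the symbol is 0.
Product: (1)·(0) = 0.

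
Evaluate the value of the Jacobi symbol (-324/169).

1

(-324/169)
  = (14/169)    [-324 ≡ 14 mod 169]
  = (7/169)    [169 ≡ 1 mod 8 ⇒ (2/169) = +1]
  = (169/7)    [QR: 169 ≡ 1 mod 4, sign kept]
  = (1/7)    [169 ≡ 1 mod 7]
  = 1    [(1/7) = 1]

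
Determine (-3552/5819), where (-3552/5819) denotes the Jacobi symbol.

(-3552/5819)
  = -(3552/5819)    [5819 ≡ 3 mod 4 ⇒ (-1/5819) = -1]
  = (111/5819)    [5819 ≡ 3 mod 8 ⇒ (2/5819)^5 = -1]
  = -(5819/111)    [QR: both ≡ 3 mod 4, sign flips]
  = -(47/111)    [5819 ≡ 47 mod 111]
  = (111/47)    [QR: both ≡ 3 mod 4, sign flips]
  = (17/47)    [111 ≡ 17 mod 47]
  = (47/17)    [QR: 17 ≡ 1 mod 4, sign kept]
  = (13/17)    [47 ≡ 13 mod 17]
  = (17/13)    [QR: 13 ≡ 1 mod 4, sign kept]
  = (4/13)    [17 ≡ 4 mod 13]
  = (1/13)    [13 ≡ 5 mod 8 ⇒ (2/13)^2 = +1]
  = 1    [(1/13) = 1]

1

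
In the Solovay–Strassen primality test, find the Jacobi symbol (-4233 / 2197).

-1

Pull out -1: (-4233 / 2197) = (-1 / 2197)·(4233 / 2197). Since 2197 ≡ 1 (mod 4), (-1 / 2197) = +1. Now have (4233 / 2197).
Reduce the numerator: 4233 ≡ 2036 (mod 2197), so (4233 / 2197) = (2036 / 2197).
Factor out 2: 2036 = 2^2·509. Since 2197 ≡ 5 (mod 8), (2 / 2197) = -1, and (2 / 2197)^2 = +1. Now have (509 / 2197).
509 ≡ 1 (mod 4), so quadratic reciprocity gives (509 / 2197) = (2197 / 509). Reduce: 2197 ≡ 161 (mod 509). Now have (161 / 509).
161 ≡ 1 (mod 4), so quadratic reciprocity gives (161 / 509) = (509 / 161). Reduce: 509 ≡ 26 (mod 161). Now have (26 / 161).
Factor out 2: 26 = 2·13. Since 161 ≡ 1 (mod 8), (2 / 161) = +1. Now have (13 / 161).
13 ≡ 1 (mod 4), so quadratic reciprocity gives (13 / 161) = (161 / 13). Reduce: 161 ≡ 5 (mod 13). Now have (5 / 13).
5 ≡ 1 (mod 4), so quadratic reciprocity gives (5 / 13) = (13 / 5). Reduce: 13 ≡ 3 (mod 5). Now have (3 / 5).
5 ≡ 1 (mod 4), so quadratic reciprocity gives (3 / 5) = (5 / 3). Reduce: 5 ≡ 2 (mod 3). Now have (2 / 3).
Factor out 2: 2 = 2. Since 3 ≡ 3 (mod 8), (2 / 3) = -1. Now have -(1 / 3).
(1 / 3) = 1. Collecting the sign factors: -1.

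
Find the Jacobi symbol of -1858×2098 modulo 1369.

By multiplicativity, (-1858·2098 / 1369) = (-1858 / 1369)·(2098 / 1369).
First factor (-1858 / 1369):
Reduce the numerator: -1858 ≡ 880 (mod 1369), so (-1858 / 1369) = (880 / 1369).
Factor out 2: 880 = 2^4·55. Since 1369 ≡ 1 (mod 8), (2 / 1369) = +1, and (2 / 1369)^4 = +1. Now have (55 / 1369).
1369 ≡ 1 (mod 4), so quadratic reciprocity gives (55 / 1369) = (1369 / 55). Reduce: 1369 ≡ 49 (mod 55). Now have (49 / 55).
49 ≡ 1 (mod 4), so quadratic reciprocity gives (49 / 55) = (55 / 49). Reduce: 55 ≡ 6 (mod 49). Now have (6 / 49).
Factor out 2: 6 = 2·3. Since 49 ≡ 1 (mod 8), (2 / 49) = +1. Now have (3 / 49).
49 ≡ 1 (mod 4), so quadratic reciprocity gives (3 / 49) = (49 / 3). Reduce: 49 ≡ 1 (mod 3). Now have (1 / 3).
(1 / 3) = 1. Collecting the sign factors: 1.
Second factor (2098 / 1369):
Reduce the numerator: 2098 ≡ 729 (mod 1369), so (2098 / 1369) = (729 / 1369).
729 ≡ 1 (mod 4), so quadratic reciprocity gives (729 / 1369) = (1369 / 729). Reduce: 1369 ≡ 640 (mod 729). Now have (640 / 729).
Factor out 2: 640 = 2^7·5. Since 729 ≡ 1 (mod 8), (2 / 729) = +1, and (2 / 729)^7 = +1. Now have (5 / 729).
5 ≡ 1 (mod 4), so quadratic reciprocity gives (5 / 729) = (729 / 5). Reduce: 729 ≡ 4 (mod 5). Now have (4 / 5).
Factor out 2: 4 = 2^2. Since 5 ≡ 5 (mod 8), (2 / 5) = -1, and (2 / 5)^2 = +1. Now have (1 / 5).
(1 / 5) = 1. Collecting the sign factors: 1.
Product: (1)·(1) = 1.

1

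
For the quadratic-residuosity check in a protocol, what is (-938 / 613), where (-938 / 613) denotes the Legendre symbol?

Reduce the numerator: -938 ≡ 288 (mod 613), so (-938 / 613) = (288 / 613).
Factor out 2: 288 = 2^5·9. Since 613 ≡ 5 (mod 8), (2 / 613) = -1, and (2 / 613)^5 = -1. Now have -(9 / 613).
9 ≡ 1 (mod 4), so quadratic reciprocity gives (9 / 613) = (613 / 9). Reduce: 613 ≡ 1 (mod 9). Now have -(1 / 9).
(1 / 9) = 1. Collecting the sign factors: -1.

-1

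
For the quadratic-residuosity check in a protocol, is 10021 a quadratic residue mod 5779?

no

(10021|5779)
  = (4242|5779)    [10021 ≡ 4242 mod 5779]
  = -(2121|5779)    [5779 ≡ 3 mod 8 ⇒ (2|5779) = -1]
  = -(5779|2121)    [QR: 2121 ≡ 1 mod 4, sign kept]
  = -(1537|2121)    [5779 ≡ 1537 mod 2121]
  = -(2121|1537)    [QR: 1537 ≡ 1 mod 4, sign kept]
  = -(584|1537)    [2121 ≡ 584 mod 1537]
  = -(73|1537)    [1537 ≡ 1 mod 8 ⇒ (2|1537)^3 = +1]
  = -(1537|73)    [QR: 73 ≡ 1 mod 4, sign kept]
  = -(4|73)    [1537 ≡ 4 mod 73]
  = -(1|73)    [73 ≡ 1 mod 8 ⇒ (2|73)^2 = +1]
  = -1    [(1|73) = 1]
The Legendre symbol is -1, so x^2 ≡ 10021 (mod 5779) has no solution.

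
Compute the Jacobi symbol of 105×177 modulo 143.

By multiplicativity, (105·177|143) = (105|143)·(177|143).
First factor (105|143):
(105|143)
  = (143|105)    [QR: 105 ≡ 1 mod 4, sign kept]
  = (38|105)    [143 ≡ 38 mod 105]
  = (19|105)    [105 ≡ 1 mod 8 ⇒ (2|105) = +1]
  = (105|19)    [QR: 105 ≡ 1 mod 4, sign kept]
  = (10|19)    [105 ≡ 10 mod 19]
  = -(5|19)    [19 ≡ 3 mod 8 ⇒ (2|19) = -1]
  = -(19|5)    [QR: 5 ≡ 1 mod 4, sign kept]
  = -(4|5)    [19 ≡ 4 mod 5]
  = -(1|5)    [5 ≡ 5 mod 8 ⇒ (2|5)^2 = +1]
  = -1    [(1|5) = 1]
Second factor (177|143):
(177|143)
  = (34|143)    [177 ≡ 34 mod 143]
  = (17|143)    [143 ≡ 7 mod 8 ⇒ (2|143) = +1]
  = (143|17)    [QR: 17 ≡ 1 mod 4, sign kept]
  = (7|17)    [143 ≡ 7 mod 17]
  = (17|7)    [QR: 17 ≡ 1 mod 4, sign kept]
  = (3|7)    [17 ≡ 3 mod 7]
  = -(7|3)    [QR: both ≡ 3 mod 4, sign flips]
  = -(1|3)    [7 ≡ 1 mod 3]
  = -1    [(1|3) = 1]
Product: (-1)·(-1) = 1.

1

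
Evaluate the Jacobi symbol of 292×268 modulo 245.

By multiplicativity, (292·268 / 245) = (292 / 245)·(268 / 245).
First factor (292 / 245):
(292 / 245)
  = (47 / 245)    [292 ≡ 47 mod 245]
  = (245 / 47)    [QR: 245 ≡ 1 mod 4, sign kept]
  = (10 / 47)    [245 ≡ 10 mod 47]
  = (5 / 47)    [47 ≡ 7 mod 8 ⇒ (2 / 47) = +1]
  = (47 / 5)    [QR: 5 ≡ 1 mod 4, sign kept]
  = (2 / 5)    [47 ≡ 2 mod 5]
  = -(1 / 5)    [5 ≡ 5 mod 8 ⇒ (2 / 5) = -1]
  = -1    [(1 / 5) = 1]
Second factor (268 / 245):
(268 / 245)
  = (23 / 245)    [268 ≡ 23 mod 245]
  = (245 / 23)    [QR: 245 ≡ 1 mod 4, sign kept]
  = (15 / 23)    [245 ≡ 15 mod 23]
  = -(23 / 15)    [QR: both ≡ 3 mod 4, sign flips]
  = -(8 / 15)    [23 ≡ 8 mod 15]
  = -(1 / 15)    [15 ≡ 7 mod 8 ⇒ (2 / 15)^3 = +1]
  = -1    [(1 / 15) = 1]
Product: (-1)·(-1) = 1.

1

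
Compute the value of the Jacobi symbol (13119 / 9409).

1

Reduce the numerator: 13119 ≡ 3710 (mod 9409), so (13119 / 9409) = (3710 / 9409).
Factor out 2: 3710 = 2·1855. Since 9409 ≡ 1 (mod 8), (2 / 9409) = +1. Now have (1855 / 9409).
9409 ≡ 1 (mod 4), so quadratic reciprocity gives (1855 / 9409) = (9409 / 1855). Reduce: 9409 ≡ 134 (mod 1855). Now have (134 / 1855).
Factor out 2: 134 = 2·67. Since 1855 ≡ 7 (mod 8), (2 / 1855) = +1. Now have (67 / 1855).
Both 67 ≡ 3 and 1855 ≡ 3 (mod 4), so reciprocity gives (67 / 1855) = -(1855 / 67). Reduce: 1855 ≡ 46 (mod 67). Now have -(46 / 67).
Factor out 2: 46 = 2·23. Since 67 ≡ 3 (mod 8), (2 / 67) = -1. Now have (23 / 67).
Both 23 ≡ 3 and 67 ≡ 3 (mod 4), so reciprocity gives (23 / 67) = -(67 / 23). Reduce: 67 ≡ 21 (mod 23). Now have -(21 / 23).
21 ≡ 1 (mod 4), so quadratic reciprocity gives (21 / 23) = (23 / 21). Reduce: 23 ≡ 2 (mod 21). Now have -(2 / 21).
Factor out 2: 2 = 2. Since 21 ≡ 5 (mod 8), (2 / 21) = -1. Now have (1 / 21).
(1 / 21) = 1. Collecting the sign factors: 1.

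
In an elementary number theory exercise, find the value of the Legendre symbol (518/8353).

1

Factor out 2: 518 = 2·259. Since 8353 ≡ 1 (mod 8), (2/8353) = +1. Now have (259/8353).
8353 ≡ 1 (mod 4), so quadratic reciprocity gives (259/8353) = (8353/259). Reduce: 8353 ≡ 65 (mod 259). Now have (65/259).
65 ≡ 1 (mod 4), so quadratic reciprocity gives (65/259) = (259/65). Reduce: 259 ≡ 64 (mod 65). Now have (64/65).
Factor out 2: 64 = 2^6. Since 65 ≡ 1 (mod 8), (2/65) = +1, and (2/65)^6 = +1. Now have (1/65).
(1/65) = 1. Collecting the sign factors: 1.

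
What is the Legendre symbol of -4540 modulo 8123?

1

(-4540 / 8123)
  = -(4540 / 8123)    [8123 ≡ 3 mod 4 ⇒ (-1 / 8123) = -1]
  = -(1135 / 8123)    [8123 ≡ 3 mod 8 ⇒ (2 / 8123)^2 = +1]
  = (8123 / 1135)    [QR: both ≡ 3 mod 4, sign flips]
  = (178 / 1135)    [8123 ≡ 178 mod 1135]
  = (89 / 1135)    [1135 ≡ 7 mod 8 ⇒ (2 / 1135) = +1]
  = (1135 / 89)    [QR: 89 ≡ 1 mod 4, sign kept]
  = (67 / 89)    [1135 ≡ 67 mod 89]
  = (89 / 67)    [QR: 89 ≡ 1 mod 4, sign kept]
  = (22 / 67)    [89 ≡ 22 mod 67]
  = -(11 / 67)    [67 ≡ 3 mod 8 ⇒ (2 / 67) = -1]
  = (67 / 11)    [QR: both ≡ 3 mod 4, sign flips]
  = (1 / 11)    [67 ≡ 1 mod 11]
  = 1    [(1 / 11) = 1]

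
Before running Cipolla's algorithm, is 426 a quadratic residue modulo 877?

(426/877)
  = -(213/877)    [877 ≡ 5 mod 8 ⇒ (2/877) = -1]
  = -(877/213)    [QR: 213 ≡ 1 mod 4, sign kept]
  = -(25/213)    [877 ≡ 25 mod 213]
  = -(213/25)    [QR: 25 ≡ 1 mod 4, sign kept]
  = -(13/25)    [213 ≡ 13 mod 25]
  = -(25/13)    [QR: 13 ≡ 1 mod 4, sign kept]
  = -(12/13)    [25 ≡ 12 mod 13]
  = -(3/13)    [13 ≡ 5 mod 8 ⇒ (2/13)^2 = +1]
  = -(13/3)    [QR: 13 ≡ 1 mod 4, sign kept]
  = -(1/3)    [13 ≡ 1 mod 3]
  = -1    [(1/3) = 1]
The Legendre symbol is -1, so x^2 ≡ 426 (mod 877) has no solution.

no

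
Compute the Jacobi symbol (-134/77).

(-134/77)
  = (20/77)    [-134 ≡ 20 mod 77]
  = (5/77)    [77 ≡ 5 mod 8 ⇒ (2/77)^2 = +1]
  = (77/5)    [QR: 5 ≡ 1 mod 4, sign kept]
  = (2/5)    [77 ≡ 2 mod 5]
  = -(1/5)    [5 ≡ 5 mod 8 ⇒ (2/5) = -1]
  = -1    [(1/5) = 1]

-1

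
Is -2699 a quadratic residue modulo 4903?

(-2699/4903)
  = -(2699/4903)    [4903 ≡ 3 mod 4 ⇒ (-1/4903) = -1]
  = (4903/2699)    [QR: both ≡ 3 mod 4, sign flips]
  = (2204/2699)    [4903 ≡ 2204 mod 2699]
  = (551/2699)    [2699 ≡ 3 mod 8 ⇒ (2/2699)^2 = +1]
  = -(2699/551)    [QR: both ≡ 3 mod 4, sign flips]
  = -(495/551)    [2699 ≡ 495 mod 551]
  = (551/495)    [QR: both ≡ 3 mod 4, sign flips]
  = (56/495)    [551 ≡ 56 mod 495]
  = (7/495)    [495 ≡ 7 mod 8 ⇒ (2/495)^3 = +1]
  = -(495/7)    [QR: both ≡ 3 mod 4, sign flips]
  = -(5/7)    [495 ≡ 5 mod 7]
  = -(7/5)    [QR: 5 ≡ 1 mod 4, sign kept]
  = -(2/5)    [7 ≡ 2 mod 5]
  = (1/5)    [5 ≡ 5 mod 8 ⇒ (2/5) = -1]
  = 1    [(1/5) = 1]
(-2699/4903) = 1, and 4903 is prime, so -2699 is a quadratic residue mod 4903.

yes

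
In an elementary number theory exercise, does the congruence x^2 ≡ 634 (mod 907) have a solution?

(634|907)
  = -(317|907)    [907 ≡ 3 mod 8 ⇒ (2|907) = -1]
  = -(907|317)    [QR: 317 ≡ 1 mod 4, sign kept]
  = -(273|317)    [907 ≡ 273 mod 317]
  = -(317|273)    [QR: 273 ≡ 1 mod 4, sign kept]
  = -(44|273)    [317 ≡ 44 mod 273]
  = -(11|273)    [273 ≡ 1 mod 8 ⇒ (2|273)^2 = +1]
  = -(273|11)    [QR: 273 ≡ 1 mod 4, sign kept]
  = -(9|11)    [273 ≡ 9 mod 11]
  = -(11|9)    [QR: 9 ≡ 1 mod 4, sign kept]
  = -(2|9)    [11 ≡ 2 mod 9]
  = -(1|9)    [9 ≡ 1 mod 8 ⇒ (2|9) = +1]
  = -1    [(1|9) = 1]
The Legendre symbol is -1, so x^2 ≡ 634 (mod 907) has no solution.

no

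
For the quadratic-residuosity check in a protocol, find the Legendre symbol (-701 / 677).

(-701 / 677)
  = (701 / 677)    [677 ≡ 1 mod 4 ⇒ (-1 / 677) = +1]
  = (24 / 677)    [701 ≡ 24 mod 677]
  = -(3 / 677)    [677 ≡ 5 mod 8 ⇒ (2 / 677)^3 = -1]
  = -(677 / 3)    [QR: 677 ≡ 1 mod 4, sign kept]
  = -(2 / 3)    [677 ≡ 2 mod 3]
  = (1 / 3)    [3 ≡ 3 mod 8 ⇒ (2 / 3) = -1]
  = 1    [(1 / 3) = 1]

1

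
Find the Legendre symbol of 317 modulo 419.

-1

317 ≡ 1 (mod 4), so quadratic reciprocity gives (317 / 419) = (419 / 317). Reduce: 419 ≡ 102 (mod 317). Now have (102 / 317).
Factor out 2: 102 = 2·51. Since 317 ≡ 5 (mod 8), (2 / 317) = -1. Now have -(51 / 317).
317 ≡ 1 (mod 4), so quadratic reciprocity gives (51 / 317) = (317 / 51). Reduce: 317 ≡ 11 (mod 51). Now have -(11 / 51).
Both 11 ≡ 3 and 51 ≡ 3 (mod 4), so reciprocity gives (11 / 51) = -(51 / 11). Reduce: 51 ≡ 7 (mod 11). Now have (7 / 11).
Both 7 ≡ 3 and 11 ≡ 3 (mod 4), so reciprocity gives (7 / 11) = -(11 / 7). Reduce: 11 ≡ 4 (mod 7). Now have -(4 / 7).
Factor out 2: 4 = 2^2. Since 7 ≡ 7 (mod 8), (2 / 7) = +1, and (2 / 7)^2 = +1. Now have -(1 / 7).
(1 / 7) = 1. Collecting the sign factors: -1.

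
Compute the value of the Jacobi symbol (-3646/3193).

1

(-3646/3193)
  = (2740/3193)    [-3646 ≡ 2740 mod 3193]
  = (685/3193)    [3193 ≡ 1 mod 8 ⇒ (2/3193)^2 = +1]
  = (3193/685)    [QR: 685 ≡ 1 mod 4, sign kept]
  = (453/685)    [3193 ≡ 453 mod 685]
  = (685/453)    [QR: 453 ≡ 1 mod 4, sign kept]
  = (232/453)    [685 ≡ 232 mod 453]
  = -(29/453)    [453 ≡ 5 mod 8 ⇒ (2/453)^3 = -1]
  = -(453/29)    [QR: 29 ≡ 1 mod 4, sign kept]
  = -(18/29)    [453 ≡ 18 mod 29]
  = (9/29)    [29 ≡ 5 mod 8 ⇒ (2/29) = -1]
  = (29/9)    [QR: 9 ≡ 1 mod 4, sign kept]
  = (2/9)    [29 ≡ 2 mod 9]
  = (1/9)    [9 ≡ 1 mod 8 ⇒ (2/9) = +1]
  = 1    [(1/9) = 1]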